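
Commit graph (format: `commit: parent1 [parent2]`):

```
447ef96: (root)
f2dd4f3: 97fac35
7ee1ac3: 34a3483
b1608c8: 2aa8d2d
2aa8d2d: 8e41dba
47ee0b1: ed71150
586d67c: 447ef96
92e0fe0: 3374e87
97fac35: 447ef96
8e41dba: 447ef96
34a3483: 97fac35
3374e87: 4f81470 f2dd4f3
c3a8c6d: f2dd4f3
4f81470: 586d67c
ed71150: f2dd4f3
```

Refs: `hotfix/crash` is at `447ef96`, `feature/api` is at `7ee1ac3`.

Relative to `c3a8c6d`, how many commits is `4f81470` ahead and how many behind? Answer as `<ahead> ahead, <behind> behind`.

Reachable from 4f81470: {447ef96, 4f81470, 586d67c}.
Reachable from c3a8c6d: {447ef96, 97fac35, c3a8c6d, f2dd4f3}.
Only in 4f81470's history (ahead): {4f81470, 586d67c} — 2.
Only in c3a8c6d's history (behind): {97fac35, c3a8c6d, f2dd4f3} — 3.

2 ahead, 3 behind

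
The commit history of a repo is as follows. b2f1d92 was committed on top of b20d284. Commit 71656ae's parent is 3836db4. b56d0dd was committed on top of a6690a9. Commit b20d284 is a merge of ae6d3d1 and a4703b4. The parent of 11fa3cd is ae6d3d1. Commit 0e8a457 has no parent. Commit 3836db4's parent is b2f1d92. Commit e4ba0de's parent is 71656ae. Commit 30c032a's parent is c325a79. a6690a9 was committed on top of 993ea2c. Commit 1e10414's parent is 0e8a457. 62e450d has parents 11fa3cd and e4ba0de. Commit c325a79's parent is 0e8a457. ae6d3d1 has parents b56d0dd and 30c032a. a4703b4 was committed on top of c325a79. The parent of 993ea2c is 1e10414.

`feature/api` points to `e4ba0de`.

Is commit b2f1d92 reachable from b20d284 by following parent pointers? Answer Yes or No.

No

Ancestors of b20d284: {0e8a457, 1e10414, 30c032a, 993ea2c, a4703b4, a6690a9, ae6d3d1, b20d284, b56d0dd, c325a79}.
b2f1d92 is not in that set, so it is not an ancestor of b20d284.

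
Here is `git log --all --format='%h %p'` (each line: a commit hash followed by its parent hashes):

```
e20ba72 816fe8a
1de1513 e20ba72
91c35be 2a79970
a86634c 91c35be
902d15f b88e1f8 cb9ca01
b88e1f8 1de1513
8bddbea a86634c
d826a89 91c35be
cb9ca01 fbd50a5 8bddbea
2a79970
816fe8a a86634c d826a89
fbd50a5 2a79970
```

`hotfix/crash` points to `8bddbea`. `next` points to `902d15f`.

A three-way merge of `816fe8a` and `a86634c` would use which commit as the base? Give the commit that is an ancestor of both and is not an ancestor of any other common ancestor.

a86634c

Ancestors of 816fe8a: {2a79970, 816fe8a, 91c35be, a86634c, d826a89}.
Ancestors of a86634c: {2a79970, 91c35be, a86634c}.
Common ancestors: {2a79970, 91c35be, a86634c}.
Among these, a86634c is not an ancestor of any other common ancestor — it is the merge base.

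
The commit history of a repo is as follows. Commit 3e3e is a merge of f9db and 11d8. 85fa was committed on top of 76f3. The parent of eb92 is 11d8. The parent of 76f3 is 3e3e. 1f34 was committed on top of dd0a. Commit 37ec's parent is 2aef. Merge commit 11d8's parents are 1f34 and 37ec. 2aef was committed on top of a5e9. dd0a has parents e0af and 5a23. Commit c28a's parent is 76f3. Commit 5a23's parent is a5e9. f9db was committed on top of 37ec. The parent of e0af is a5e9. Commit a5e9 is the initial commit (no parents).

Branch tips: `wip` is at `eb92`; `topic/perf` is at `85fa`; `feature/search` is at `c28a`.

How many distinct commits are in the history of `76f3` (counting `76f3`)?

11

Walking parent pointers from 76f3: reachable set = {11d8, 1f34, 2aef, 37ec, 3e3e, 5a23, 76f3, a5e9, dd0a, e0af, f9db}.
That is 11 commits.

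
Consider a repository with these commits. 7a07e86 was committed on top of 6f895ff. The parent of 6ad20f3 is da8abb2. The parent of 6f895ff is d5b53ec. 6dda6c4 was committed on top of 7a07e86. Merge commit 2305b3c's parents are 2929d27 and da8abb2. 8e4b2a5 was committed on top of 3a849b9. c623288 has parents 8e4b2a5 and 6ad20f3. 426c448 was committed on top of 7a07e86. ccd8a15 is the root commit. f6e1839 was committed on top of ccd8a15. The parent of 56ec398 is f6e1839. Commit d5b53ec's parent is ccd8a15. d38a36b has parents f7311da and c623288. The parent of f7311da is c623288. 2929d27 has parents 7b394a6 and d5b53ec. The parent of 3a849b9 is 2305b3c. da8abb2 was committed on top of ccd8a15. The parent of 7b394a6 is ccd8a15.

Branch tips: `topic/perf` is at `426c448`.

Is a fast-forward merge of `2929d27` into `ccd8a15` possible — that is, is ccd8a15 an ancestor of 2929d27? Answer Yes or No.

Yes

A fast-forward from ccd8a15 to 2929d27 is possible iff ccd8a15 is an ancestor of 2929d27.
Ancestors of 2929d27: {2929d27, 7b394a6, ccd8a15, d5b53ec}.
ccd8a15 is among them, so fast-forward is possible.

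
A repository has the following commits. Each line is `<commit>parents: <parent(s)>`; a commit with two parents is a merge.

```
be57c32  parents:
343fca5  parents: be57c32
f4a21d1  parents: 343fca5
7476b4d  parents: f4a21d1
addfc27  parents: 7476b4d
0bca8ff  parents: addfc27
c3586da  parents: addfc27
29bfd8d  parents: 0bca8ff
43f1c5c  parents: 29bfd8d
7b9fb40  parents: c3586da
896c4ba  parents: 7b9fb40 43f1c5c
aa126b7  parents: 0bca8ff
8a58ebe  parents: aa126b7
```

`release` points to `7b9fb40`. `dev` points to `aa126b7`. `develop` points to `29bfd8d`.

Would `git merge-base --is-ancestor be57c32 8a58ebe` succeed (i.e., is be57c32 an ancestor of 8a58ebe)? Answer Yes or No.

Ancestors of 8a58ebe (commits reachable by following parents): {0bca8ff, 343fca5, 7476b4d, 8a58ebe, aa126b7, addfc27, be57c32, f4a21d1}.
be57c32 is in that set, so it is an ancestor of 8a58ebe.

Yes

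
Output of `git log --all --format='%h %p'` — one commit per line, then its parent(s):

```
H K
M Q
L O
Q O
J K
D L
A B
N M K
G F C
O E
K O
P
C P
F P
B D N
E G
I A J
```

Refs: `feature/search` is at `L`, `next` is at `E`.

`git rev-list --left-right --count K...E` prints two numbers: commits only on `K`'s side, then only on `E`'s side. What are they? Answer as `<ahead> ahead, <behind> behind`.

2 ahead, 0 behind

Reachable from K: {C, E, F, G, K, O, P}.
Reachable from E: {C, E, F, G, P}.
Only in K's history (ahead): {K, O} — 2.
Only in E's history (behind): {} — 0.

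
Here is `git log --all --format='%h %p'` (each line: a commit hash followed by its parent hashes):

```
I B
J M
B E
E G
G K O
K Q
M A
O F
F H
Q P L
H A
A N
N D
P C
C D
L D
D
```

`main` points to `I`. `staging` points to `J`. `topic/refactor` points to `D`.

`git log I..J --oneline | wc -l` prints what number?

2

Reachable from J: {A, D, J, M, N}.
Reachable from I: {A, B, C, D, E, F, G, H, I, K, L, N, O, P, Q}.
In J's history but not I's: {J, M} — 2 commits.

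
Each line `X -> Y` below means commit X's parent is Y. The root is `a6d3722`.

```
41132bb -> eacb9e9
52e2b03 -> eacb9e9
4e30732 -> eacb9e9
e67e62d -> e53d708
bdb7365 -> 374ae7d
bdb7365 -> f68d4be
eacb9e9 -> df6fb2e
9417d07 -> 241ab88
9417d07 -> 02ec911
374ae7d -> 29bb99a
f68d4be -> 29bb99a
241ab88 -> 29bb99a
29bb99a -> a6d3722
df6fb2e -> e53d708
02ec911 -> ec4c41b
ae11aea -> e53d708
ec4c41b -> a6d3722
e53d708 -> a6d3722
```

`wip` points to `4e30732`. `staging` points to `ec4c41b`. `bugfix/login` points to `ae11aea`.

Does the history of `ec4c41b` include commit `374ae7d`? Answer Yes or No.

Ancestors of ec4c41b: {a6d3722, ec4c41b}.
374ae7d is not in that set, so it is not an ancestor of ec4c41b.

No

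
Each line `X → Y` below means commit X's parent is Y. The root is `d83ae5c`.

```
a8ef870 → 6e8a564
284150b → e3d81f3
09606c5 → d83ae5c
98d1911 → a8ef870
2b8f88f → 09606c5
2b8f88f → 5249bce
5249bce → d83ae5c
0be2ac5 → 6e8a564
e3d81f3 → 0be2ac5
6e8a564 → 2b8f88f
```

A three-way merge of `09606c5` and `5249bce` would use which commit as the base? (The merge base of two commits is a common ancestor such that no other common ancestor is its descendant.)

Ancestors of 09606c5: {09606c5, d83ae5c}.
Ancestors of 5249bce: {5249bce, d83ae5c}.
Common ancestors: {d83ae5c}.
The only common ancestor is d83ae5c, so it is the merge base.

d83ae5c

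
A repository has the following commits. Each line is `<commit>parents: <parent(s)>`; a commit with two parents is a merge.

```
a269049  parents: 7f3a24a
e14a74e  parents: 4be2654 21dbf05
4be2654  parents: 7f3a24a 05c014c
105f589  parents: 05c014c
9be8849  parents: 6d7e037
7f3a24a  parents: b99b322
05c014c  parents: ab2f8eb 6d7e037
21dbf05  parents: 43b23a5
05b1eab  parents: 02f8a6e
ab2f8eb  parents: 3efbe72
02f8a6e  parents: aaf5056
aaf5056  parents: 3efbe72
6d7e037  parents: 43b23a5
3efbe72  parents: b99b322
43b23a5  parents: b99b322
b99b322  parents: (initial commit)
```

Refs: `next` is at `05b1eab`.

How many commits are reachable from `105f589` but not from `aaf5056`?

5

Reachable from 105f589: {05c014c, 105f589, 3efbe72, 43b23a5, 6d7e037, ab2f8eb, b99b322}.
Reachable from aaf5056: {3efbe72, aaf5056, b99b322}.
In 105f589's history but not aaf5056's: {05c014c, 105f589, 43b23a5, 6d7e037, ab2f8eb} — 5 commits.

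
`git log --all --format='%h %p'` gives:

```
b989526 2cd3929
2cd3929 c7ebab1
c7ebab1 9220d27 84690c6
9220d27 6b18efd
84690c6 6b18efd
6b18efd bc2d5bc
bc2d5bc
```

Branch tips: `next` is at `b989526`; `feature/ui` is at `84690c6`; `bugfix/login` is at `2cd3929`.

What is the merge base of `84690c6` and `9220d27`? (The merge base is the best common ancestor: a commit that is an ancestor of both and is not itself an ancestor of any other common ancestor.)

6b18efd

Ancestors of 84690c6: {6b18efd, 84690c6, bc2d5bc}.
Ancestors of 9220d27: {6b18efd, 9220d27, bc2d5bc}.
Common ancestors: {6b18efd, bc2d5bc}.
Among these, 6b18efd is not an ancestor of any other common ancestor — it is the merge base.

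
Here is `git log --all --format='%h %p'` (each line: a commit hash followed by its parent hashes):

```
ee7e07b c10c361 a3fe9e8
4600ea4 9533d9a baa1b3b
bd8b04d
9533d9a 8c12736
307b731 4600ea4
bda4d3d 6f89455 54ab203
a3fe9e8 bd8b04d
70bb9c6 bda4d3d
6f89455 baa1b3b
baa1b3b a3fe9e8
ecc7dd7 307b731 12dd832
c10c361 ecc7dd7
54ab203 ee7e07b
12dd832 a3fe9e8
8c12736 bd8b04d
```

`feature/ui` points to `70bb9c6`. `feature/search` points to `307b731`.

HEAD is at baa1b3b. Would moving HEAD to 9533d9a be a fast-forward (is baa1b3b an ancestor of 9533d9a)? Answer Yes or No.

A fast-forward from baa1b3b to 9533d9a is possible iff baa1b3b is an ancestor of 9533d9a.
Ancestors of 9533d9a: {8c12736, 9533d9a, bd8b04d}.
baa1b3b is not among them, so fast-forward is not possible.

No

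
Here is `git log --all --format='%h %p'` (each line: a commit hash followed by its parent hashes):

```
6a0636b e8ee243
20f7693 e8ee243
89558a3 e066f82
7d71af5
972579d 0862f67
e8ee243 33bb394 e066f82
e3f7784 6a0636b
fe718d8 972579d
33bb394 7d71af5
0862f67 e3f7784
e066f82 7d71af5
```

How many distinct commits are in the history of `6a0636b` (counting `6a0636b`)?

5

Walking parent pointers from 6a0636b: reachable set = {33bb394, 6a0636b, 7d71af5, e066f82, e8ee243}.
That is 5 commits.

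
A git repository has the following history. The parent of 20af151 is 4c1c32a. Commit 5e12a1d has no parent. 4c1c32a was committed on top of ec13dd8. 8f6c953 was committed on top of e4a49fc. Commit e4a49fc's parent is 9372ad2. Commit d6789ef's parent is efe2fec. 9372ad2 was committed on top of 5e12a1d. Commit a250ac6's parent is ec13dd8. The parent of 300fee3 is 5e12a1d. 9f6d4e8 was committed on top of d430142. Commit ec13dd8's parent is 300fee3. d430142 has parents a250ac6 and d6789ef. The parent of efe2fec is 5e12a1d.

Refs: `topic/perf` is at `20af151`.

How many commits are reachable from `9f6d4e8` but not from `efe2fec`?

6

Reachable from 9f6d4e8: {300fee3, 5e12a1d, 9f6d4e8, a250ac6, d430142, d6789ef, ec13dd8, efe2fec}.
Reachable from efe2fec: {5e12a1d, efe2fec}.
In 9f6d4e8's history but not efe2fec's: {300fee3, 9f6d4e8, a250ac6, d430142, d6789ef, ec13dd8} — 6 commits.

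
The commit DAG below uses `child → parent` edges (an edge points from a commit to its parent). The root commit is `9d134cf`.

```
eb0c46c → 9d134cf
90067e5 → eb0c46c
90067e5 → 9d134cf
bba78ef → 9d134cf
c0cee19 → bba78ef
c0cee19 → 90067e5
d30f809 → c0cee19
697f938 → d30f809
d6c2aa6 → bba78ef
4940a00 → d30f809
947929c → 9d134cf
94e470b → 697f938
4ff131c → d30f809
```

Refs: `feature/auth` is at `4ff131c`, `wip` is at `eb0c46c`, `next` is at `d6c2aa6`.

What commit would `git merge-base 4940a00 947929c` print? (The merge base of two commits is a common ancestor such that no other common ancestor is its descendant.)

9d134cf

Ancestors of 4940a00: {4940a00, 90067e5, 9d134cf, bba78ef, c0cee19, d30f809, eb0c46c}.
Ancestors of 947929c: {947929c, 9d134cf}.
Common ancestors: {9d134cf}.
The only common ancestor is 9d134cf, so it is the merge base.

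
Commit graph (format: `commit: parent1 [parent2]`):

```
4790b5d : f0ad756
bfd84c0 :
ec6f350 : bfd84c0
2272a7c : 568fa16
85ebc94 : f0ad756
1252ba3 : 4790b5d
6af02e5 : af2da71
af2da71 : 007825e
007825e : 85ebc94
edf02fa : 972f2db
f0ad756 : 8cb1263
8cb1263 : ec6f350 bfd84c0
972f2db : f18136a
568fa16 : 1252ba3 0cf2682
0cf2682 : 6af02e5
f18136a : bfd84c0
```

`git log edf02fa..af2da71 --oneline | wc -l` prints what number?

6

Reachable from af2da71: {007825e, 85ebc94, 8cb1263, af2da71, bfd84c0, ec6f350, f0ad756}.
Reachable from edf02fa: {972f2db, bfd84c0, edf02fa, f18136a}.
In af2da71's history but not edf02fa's: {007825e, 85ebc94, 8cb1263, af2da71, ec6f350, f0ad756} — 6 commits.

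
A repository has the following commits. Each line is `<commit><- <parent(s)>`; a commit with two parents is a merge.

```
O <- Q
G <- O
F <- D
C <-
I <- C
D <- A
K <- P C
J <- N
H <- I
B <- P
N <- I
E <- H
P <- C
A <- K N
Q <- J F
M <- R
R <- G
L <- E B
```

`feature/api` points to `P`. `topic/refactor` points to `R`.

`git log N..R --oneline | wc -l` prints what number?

Reachable from R: {A, C, D, F, G, I, J, K, N, O, P, Q, R}.
Reachable from N: {C, I, N}.
In R's history but not N's: {A, D, F, G, J, K, O, P, Q, R} — 10 commits.

10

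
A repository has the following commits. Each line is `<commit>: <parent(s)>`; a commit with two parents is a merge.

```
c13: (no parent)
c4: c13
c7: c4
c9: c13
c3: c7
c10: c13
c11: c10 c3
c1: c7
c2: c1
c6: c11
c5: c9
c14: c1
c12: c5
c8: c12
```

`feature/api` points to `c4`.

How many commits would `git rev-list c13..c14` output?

Reachable from c14: {c1, c13, c14, c4, c7}.
Reachable from c13: {c13}.
In c14's history but not c13's: {c1, c14, c4, c7} — 4 commits.

4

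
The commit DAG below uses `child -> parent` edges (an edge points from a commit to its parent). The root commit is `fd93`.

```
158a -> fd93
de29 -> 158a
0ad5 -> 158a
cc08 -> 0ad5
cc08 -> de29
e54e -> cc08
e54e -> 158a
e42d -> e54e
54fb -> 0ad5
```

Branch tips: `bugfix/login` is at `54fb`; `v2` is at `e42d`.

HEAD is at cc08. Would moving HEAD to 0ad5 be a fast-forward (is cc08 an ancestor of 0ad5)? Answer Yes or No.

A fast-forward from cc08 to 0ad5 is possible iff cc08 is an ancestor of 0ad5.
Ancestors of 0ad5: {0ad5, 158a, fd93}.
cc08 is not among them, so fast-forward is not possible.

No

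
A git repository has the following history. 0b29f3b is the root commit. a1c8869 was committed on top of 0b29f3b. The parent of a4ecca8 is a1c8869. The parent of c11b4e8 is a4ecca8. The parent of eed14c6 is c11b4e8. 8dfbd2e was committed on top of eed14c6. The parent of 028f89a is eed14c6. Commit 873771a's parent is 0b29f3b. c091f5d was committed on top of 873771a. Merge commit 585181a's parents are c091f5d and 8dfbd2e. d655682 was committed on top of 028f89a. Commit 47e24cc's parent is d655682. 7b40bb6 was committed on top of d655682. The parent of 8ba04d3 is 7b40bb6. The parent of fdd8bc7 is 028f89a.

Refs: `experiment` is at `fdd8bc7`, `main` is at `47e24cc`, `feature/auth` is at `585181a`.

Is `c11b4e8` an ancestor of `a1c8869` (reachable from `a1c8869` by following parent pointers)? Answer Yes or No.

No

Ancestors of a1c8869: {0b29f3b, a1c8869}.
c11b4e8 is not in that set, so it is not an ancestor of a1c8869.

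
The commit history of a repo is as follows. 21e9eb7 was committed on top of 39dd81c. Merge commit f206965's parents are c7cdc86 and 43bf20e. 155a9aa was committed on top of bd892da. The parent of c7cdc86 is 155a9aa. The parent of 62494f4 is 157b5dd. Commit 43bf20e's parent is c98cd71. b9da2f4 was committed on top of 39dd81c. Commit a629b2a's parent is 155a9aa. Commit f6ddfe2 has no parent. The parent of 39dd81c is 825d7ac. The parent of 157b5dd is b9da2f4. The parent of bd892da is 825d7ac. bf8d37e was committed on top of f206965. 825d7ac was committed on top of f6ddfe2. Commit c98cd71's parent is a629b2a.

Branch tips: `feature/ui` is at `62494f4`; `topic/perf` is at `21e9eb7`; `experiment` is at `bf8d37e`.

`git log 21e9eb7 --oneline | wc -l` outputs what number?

4

Walking parent pointers from 21e9eb7: reachable set = {21e9eb7, 39dd81c, 825d7ac, f6ddfe2}.
That is 4 commits.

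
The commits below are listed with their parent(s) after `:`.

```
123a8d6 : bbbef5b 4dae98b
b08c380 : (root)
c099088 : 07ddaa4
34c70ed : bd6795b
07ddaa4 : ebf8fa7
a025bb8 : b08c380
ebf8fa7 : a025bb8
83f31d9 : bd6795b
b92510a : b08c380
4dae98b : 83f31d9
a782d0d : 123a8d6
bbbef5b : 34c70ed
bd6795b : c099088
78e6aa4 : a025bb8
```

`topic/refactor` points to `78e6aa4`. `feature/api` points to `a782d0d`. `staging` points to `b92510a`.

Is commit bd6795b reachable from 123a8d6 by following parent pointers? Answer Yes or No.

Yes

Ancestors of 123a8d6 (commits reachable by following parents): {07ddaa4, 123a8d6, 34c70ed, 4dae98b, 83f31d9, a025bb8, b08c380, bbbef5b, bd6795b, c099088, ebf8fa7}.
bd6795b is in that set, so it is an ancestor of 123a8d6.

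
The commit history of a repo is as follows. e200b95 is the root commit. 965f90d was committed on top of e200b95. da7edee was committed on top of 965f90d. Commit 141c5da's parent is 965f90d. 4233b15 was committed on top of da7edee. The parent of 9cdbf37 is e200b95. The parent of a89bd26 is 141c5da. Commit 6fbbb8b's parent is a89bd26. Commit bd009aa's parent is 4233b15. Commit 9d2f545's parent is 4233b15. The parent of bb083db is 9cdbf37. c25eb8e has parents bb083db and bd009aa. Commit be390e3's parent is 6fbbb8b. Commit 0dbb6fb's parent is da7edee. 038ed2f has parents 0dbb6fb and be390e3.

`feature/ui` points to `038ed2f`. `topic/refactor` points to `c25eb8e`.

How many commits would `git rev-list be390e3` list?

Walking parent pointers from be390e3: reachable set = {141c5da, 6fbbb8b, 965f90d, a89bd26, be390e3, e200b95}.
That is 6 commits.

6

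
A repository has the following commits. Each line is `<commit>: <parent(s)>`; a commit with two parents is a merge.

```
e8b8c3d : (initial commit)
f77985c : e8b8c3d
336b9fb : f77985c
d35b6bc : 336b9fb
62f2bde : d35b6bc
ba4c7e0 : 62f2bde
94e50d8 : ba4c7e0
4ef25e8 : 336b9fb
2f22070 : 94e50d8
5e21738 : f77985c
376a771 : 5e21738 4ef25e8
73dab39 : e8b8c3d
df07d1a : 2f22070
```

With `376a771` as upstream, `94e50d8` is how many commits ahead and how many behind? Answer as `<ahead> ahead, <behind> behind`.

4 ahead, 3 behind

Reachable from 94e50d8: {336b9fb, 62f2bde, 94e50d8, ba4c7e0, d35b6bc, e8b8c3d, f77985c}.
Reachable from 376a771: {336b9fb, 376a771, 4ef25e8, 5e21738, e8b8c3d, f77985c}.
Only in 94e50d8's history (ahead): {62f2bde, 94e50d8, ba4c7e0, d35b6bc} — 4.
Only in 376a771's history (behind): {376a771, 4ef25e8, 5e21738} — 3.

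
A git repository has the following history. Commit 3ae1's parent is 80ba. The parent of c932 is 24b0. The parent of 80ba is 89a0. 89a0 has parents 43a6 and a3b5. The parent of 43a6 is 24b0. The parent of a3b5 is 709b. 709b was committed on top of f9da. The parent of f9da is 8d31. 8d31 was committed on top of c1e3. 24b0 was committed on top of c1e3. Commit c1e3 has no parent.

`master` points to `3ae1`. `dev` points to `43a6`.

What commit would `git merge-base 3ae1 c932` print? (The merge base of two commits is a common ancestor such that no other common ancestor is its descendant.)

Ancestors of 3ae1: {24b0, 3ae1, 43a6, 709b, 80ba, 89a0, 8d31, a3b5, c1e3, f9da}.
Ancestors of c932: {24b0, c1e3, c932}.
Common ancestors: {24b0, c1e3}.
Among these, 24b0 is not an ancestor of any other common ancestor — it is the merge base.

24b0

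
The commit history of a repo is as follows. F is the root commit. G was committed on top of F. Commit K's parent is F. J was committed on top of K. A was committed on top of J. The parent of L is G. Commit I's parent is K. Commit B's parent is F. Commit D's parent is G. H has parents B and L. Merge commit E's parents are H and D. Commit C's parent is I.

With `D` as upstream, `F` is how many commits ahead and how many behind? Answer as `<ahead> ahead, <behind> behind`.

0 ahead, 2 behind

Reachable from F: {F}.
Reachable from D: {D, F, G}.
Only in F's history (ahead): {} — 0.
Only in D's history (behind): {D, G} — 2.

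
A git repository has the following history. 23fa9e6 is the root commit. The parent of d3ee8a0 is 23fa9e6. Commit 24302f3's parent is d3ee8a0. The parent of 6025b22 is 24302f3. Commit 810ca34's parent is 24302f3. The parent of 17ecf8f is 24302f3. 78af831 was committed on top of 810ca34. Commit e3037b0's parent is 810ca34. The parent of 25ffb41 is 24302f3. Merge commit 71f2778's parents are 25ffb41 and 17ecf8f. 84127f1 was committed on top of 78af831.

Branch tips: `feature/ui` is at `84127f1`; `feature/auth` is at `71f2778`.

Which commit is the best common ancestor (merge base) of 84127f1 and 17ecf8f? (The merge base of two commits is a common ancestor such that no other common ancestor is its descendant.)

Ancestors of 84127f1: {23fa9e6, 24302f3, 78af831, 810ca34, 84127f1, d3ee8a0}.
Ancestors of 17ecf8f: {17ecf8f, 23fa9e6, 24302f3, d3ee8a0}.
Common ancestors: {23fa9e6, 24302f3, d3ee8a0}.
Among these, 24302f3 is not an ancestor of any other common ancestor — it is the merge base.

24302f3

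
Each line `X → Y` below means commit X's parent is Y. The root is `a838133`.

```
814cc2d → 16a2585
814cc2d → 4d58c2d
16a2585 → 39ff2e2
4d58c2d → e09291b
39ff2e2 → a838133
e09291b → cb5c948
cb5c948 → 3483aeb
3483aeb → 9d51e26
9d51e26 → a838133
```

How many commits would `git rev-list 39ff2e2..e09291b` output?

4

Reachable from e09291b: {3483aeb, 9d51e26, a838133, cb5c948, e09291b}.
Reachable from 39ff2e2: {39ff2e2, a838133}.
In e09291b's history but not 39ff2e2's: {3483aeb, 9d51e26, cb5c948, e09291b} — 4 commits.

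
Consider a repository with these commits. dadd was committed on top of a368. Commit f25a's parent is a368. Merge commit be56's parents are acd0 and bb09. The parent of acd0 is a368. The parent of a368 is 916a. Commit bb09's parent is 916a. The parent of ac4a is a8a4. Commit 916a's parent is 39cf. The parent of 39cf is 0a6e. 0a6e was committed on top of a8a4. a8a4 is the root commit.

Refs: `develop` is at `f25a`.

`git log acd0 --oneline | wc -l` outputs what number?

6

Walking parent pointers from acd0: reachable set = {0a6e, 39cf, 916a, a368, a8a4, acd0}.
That is 6 commits.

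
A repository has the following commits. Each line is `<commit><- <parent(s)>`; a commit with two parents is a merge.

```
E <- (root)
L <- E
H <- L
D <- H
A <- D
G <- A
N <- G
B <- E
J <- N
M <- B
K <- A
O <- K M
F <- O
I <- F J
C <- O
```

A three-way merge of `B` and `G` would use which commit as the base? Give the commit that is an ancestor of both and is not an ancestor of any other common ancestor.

E

Ancestors of B: {B, E}.
Ancestors of G: {A, D, E, G, H, L}.
Common ancestors: {E}.
The only common ancestor is E, so it is the merge base.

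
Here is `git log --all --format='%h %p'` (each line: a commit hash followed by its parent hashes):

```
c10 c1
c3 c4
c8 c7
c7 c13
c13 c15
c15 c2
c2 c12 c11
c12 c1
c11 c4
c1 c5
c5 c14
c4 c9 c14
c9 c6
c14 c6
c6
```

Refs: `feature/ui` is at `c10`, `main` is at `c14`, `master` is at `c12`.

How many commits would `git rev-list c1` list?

4

Walking parent pointers from c1: reachable set = {c1, c14, c5, c6}.
That is 4 commits.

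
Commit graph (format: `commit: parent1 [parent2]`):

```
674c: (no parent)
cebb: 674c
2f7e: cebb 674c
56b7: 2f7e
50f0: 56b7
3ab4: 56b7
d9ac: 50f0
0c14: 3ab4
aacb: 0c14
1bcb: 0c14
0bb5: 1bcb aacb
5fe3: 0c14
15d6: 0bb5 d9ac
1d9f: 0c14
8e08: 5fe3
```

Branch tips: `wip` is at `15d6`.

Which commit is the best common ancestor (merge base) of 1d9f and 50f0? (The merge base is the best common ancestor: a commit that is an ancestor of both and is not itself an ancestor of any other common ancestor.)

Ancestors of 1d9f: {0c14, 1d9f, 2f7e, 3ab4, 56b7, 674c, cebb}.
Ancestors of 50f0: {2f7e, 50f0, 56b7, 674c, cebb}.
Common ancestors: {2f7e, 56b7, 674c, cebb}.
Among these, 56b7 is not an ancestor of any other common ancestor — it is the merge base.

56b7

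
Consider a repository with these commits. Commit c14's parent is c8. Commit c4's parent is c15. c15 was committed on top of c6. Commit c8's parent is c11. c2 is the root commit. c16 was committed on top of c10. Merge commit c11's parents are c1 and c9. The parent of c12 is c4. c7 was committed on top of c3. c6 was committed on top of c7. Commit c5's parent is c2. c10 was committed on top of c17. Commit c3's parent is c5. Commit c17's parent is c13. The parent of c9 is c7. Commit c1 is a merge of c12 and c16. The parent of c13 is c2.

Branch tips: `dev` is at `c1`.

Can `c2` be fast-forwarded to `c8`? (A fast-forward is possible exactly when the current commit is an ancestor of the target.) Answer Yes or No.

A fast-forward from c2 to c8 is possible iff c2 is an ancestor of c8.
Ancestors of c8: {c1, c10, c11, c12, c13, c15, c16, c17, c2, c3, c4, c5, c6, c7, c8, c9}.
c2 is among them, so fast-forward is possible.

Yes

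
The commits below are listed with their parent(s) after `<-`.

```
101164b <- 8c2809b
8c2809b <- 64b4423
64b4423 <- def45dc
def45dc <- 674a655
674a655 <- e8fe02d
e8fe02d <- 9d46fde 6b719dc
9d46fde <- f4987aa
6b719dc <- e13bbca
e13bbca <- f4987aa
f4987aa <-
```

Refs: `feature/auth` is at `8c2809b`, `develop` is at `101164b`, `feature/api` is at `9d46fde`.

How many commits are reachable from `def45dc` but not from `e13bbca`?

5

Reachable from def45dc: {674a655, 6b719dc, 9d46fde, def45dc, e13bbca, e8fe02d, f4987aa}.
Reachable from e13bbca: {e13bbca, f4987aa}.
In def45dc's history but not e13bbca's: {674a655, 6b719dc, 9d46fde, def45dc, e8fe02d} — 5 commits.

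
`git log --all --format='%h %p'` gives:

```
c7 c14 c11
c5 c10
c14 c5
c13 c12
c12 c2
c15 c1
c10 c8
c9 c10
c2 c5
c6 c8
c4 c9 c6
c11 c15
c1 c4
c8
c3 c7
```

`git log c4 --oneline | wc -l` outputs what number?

Walking parent pointers from c4: reachable set = {c10, c4, c6, c8, c9}.
That is 5 commits.

5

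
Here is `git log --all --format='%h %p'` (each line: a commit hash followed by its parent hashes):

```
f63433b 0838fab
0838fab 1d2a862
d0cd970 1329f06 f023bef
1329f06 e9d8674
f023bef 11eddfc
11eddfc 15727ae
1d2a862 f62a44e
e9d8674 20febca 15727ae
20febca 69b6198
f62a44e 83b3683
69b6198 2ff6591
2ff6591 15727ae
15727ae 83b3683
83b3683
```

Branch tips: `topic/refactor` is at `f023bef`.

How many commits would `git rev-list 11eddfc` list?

Walking parent pointers from 11eddfc: reachable set = {11eddfc, 15727ae, 83b3683}.
That is 3 commits.

3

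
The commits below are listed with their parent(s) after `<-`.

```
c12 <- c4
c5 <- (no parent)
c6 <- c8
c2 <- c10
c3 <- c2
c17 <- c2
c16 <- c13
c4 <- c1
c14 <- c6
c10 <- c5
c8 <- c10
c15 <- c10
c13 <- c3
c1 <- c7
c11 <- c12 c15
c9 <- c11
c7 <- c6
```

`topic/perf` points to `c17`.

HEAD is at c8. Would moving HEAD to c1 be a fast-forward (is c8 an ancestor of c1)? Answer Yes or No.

A fast-forward from c8 to c1 is possible iff c8 is an ancestor of c1.
Ancestors of c1: {c1, c10, c5, c6, c7, c8}.
c8 is among them, so fast-forward is possible.

Yes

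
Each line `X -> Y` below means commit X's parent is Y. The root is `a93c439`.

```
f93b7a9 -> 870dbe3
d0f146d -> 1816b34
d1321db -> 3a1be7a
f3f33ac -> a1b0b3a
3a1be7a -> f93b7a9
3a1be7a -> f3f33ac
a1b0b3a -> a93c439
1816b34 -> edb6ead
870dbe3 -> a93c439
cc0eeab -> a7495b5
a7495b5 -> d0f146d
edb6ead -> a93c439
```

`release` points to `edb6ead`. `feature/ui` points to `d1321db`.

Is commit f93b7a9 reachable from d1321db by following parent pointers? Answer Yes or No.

Yes

Ancestors of d1321db (commits reachable by following parents): {3a1be7a, 870dbe3, a1b0b3a, a93c439, d1321db, f3f33ac, f93b7a9}.
f93b7a9 is in that set, so it is an ancestor of d1321db.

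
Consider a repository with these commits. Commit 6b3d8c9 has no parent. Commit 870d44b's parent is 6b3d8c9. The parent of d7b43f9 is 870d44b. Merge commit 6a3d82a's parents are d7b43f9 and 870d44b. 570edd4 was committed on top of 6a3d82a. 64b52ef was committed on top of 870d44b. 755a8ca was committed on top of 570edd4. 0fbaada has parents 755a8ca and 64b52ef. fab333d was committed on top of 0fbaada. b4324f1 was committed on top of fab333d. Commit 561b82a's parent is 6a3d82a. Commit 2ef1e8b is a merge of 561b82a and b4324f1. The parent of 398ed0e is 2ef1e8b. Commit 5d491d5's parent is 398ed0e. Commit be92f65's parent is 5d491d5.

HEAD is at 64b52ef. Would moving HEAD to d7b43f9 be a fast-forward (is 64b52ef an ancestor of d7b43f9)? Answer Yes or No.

No

A fast-forward from 64b52ef to d7b43f9 is possible iff 64b52ef is an ancestor of d7b43f9.
Ancestors of d7b43f9: {6b3d8c9, 870d44b, d7b43f9}.
64b52ef is not among them, so fast-forward is not possible.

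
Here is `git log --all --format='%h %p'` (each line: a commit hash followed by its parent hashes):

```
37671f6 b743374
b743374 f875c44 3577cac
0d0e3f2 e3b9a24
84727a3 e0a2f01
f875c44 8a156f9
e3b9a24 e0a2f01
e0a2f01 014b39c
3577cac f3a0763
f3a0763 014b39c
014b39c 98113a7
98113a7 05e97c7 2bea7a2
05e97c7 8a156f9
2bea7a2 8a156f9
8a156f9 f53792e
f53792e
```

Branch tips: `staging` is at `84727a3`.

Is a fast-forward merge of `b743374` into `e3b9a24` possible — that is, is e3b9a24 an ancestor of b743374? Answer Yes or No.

No

A fast-forward from e3b9a24 to b743374 is possible iff e3b9a24 is an ancestor of b743374.
Ancestors of b743374: {014b39c, 05e97c7, 2bea7a2, 3577cac, 8a156f9, 98113a7, b743374, f3a0763, f53792e, f875c44}.
e3b9a24 is not among them, so fast-forward is not possible.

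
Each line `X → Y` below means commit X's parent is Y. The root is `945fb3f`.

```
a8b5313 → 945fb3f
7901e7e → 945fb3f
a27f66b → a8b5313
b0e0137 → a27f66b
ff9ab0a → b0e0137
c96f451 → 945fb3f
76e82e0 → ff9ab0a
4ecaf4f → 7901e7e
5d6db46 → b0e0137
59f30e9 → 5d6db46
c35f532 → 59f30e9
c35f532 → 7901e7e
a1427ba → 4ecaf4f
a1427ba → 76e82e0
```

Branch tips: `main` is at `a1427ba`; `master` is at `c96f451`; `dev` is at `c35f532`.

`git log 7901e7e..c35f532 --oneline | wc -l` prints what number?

6

Reachable from c35f532: {59f30e9, 5d6db46, 7901e7e, 945fb3f, a27f66b, a8b5313, b0e0137, c35f532}.
Reachable from 7901e7e: {7901e7e, 945fb3f}.
In c35f532's history but not 7901e7e's: {59f30e9, 5d6db46, a27f66b, a8b5313, b0e0137, c35f532} — 6 commits.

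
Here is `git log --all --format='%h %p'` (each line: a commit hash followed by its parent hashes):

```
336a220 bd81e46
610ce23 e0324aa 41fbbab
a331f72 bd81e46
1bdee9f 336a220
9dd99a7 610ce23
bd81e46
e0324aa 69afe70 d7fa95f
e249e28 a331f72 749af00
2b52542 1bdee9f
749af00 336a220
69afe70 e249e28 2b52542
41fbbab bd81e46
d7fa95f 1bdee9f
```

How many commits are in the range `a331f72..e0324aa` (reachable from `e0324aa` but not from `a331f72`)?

Reachable from e0324aa: {1bdee9f, 2b52542, 336a220, 69afe70, 749af00, a331f72, bd81e46, d7fa95f, e0324aa, e249e28}.
Reachable from a331f72: {a331f72, bd81e46}.
In e0324aa's history but not a331f72's: {1bdee9f, 2b52542, 336a220, 69afe70, 749af00, d7fa95f, e0324aa, e249e28} — 8 commits.

8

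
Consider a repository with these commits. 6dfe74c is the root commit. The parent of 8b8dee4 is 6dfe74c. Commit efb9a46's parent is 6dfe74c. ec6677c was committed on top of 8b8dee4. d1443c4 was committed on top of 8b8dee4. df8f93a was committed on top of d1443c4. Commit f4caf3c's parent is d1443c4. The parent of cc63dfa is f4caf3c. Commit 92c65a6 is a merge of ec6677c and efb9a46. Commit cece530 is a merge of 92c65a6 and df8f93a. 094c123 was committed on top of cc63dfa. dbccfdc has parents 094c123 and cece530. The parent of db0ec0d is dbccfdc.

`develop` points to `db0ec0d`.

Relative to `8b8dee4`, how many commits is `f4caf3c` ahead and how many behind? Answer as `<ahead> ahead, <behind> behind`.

2 ahead, 0 behind

Reachable from f4caf3c: {6dfe74c, 8b8dee4, d1443c4, f4caf3c}.
Reachable from 8b8dee4: {6dfe74c, 8b8dee4}.
Only in f4caf3c's history (ahead): {d1443c4, f4caf3c} — 2.
Only in 8b8dee4's history (behind): {} — 0.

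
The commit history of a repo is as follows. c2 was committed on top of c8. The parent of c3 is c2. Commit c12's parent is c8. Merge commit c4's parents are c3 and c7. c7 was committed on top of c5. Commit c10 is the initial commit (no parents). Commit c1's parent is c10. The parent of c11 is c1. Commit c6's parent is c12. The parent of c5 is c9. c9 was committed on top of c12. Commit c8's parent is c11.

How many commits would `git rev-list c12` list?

5

Walking parent pointers from c12: reachable set = {c1, c10, c11, c12, c8}.
That is 5 commits.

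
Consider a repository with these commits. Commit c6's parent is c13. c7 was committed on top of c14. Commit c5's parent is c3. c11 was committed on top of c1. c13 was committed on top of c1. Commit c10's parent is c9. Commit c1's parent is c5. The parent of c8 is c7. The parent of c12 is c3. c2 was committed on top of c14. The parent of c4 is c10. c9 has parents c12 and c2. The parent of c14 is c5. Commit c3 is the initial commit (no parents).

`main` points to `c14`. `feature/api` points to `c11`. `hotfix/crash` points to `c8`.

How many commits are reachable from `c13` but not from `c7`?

2

Reachable from c13: {c1, c13, c3, c5}.
Reachable from c7: {c14, c3, c5, c7}.
In c13's history but not c7's: {c1, c13} — 2 commits.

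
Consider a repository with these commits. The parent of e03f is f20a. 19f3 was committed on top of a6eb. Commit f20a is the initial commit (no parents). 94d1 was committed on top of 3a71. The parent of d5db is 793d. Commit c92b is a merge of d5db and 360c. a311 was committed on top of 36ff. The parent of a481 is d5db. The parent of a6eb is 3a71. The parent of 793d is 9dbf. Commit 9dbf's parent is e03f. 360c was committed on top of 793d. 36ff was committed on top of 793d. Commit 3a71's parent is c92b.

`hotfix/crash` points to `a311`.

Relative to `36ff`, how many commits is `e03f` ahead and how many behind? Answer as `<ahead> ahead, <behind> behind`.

0 ahead, 3 behind

Reachable from e03f: {e03f, f20a}.
Reachable from 36ff: {36ff, 793d, 9dbf, e03f, f20a}.
Only in e03f's history (ahead): {} — 0.
Only in 36ff's history (behind): {36ff, 793d, 9dbf} — 3.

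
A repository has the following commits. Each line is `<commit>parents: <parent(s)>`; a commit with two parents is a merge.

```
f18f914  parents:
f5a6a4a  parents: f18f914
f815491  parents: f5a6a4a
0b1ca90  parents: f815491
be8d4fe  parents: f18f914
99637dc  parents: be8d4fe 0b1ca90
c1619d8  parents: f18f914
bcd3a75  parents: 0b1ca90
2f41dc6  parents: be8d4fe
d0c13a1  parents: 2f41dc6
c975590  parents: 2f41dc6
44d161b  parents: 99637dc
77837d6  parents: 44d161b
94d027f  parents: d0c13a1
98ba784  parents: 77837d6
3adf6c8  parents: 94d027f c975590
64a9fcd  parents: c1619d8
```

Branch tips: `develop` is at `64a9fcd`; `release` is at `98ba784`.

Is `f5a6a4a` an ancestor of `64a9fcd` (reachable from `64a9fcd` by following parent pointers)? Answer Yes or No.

Ancestors of 64a9fcd: {64a9fcd, c1619d8, f18f914}.
f5a6a4a is not in that set, so it is not an ancestor of 64a9fcd.

No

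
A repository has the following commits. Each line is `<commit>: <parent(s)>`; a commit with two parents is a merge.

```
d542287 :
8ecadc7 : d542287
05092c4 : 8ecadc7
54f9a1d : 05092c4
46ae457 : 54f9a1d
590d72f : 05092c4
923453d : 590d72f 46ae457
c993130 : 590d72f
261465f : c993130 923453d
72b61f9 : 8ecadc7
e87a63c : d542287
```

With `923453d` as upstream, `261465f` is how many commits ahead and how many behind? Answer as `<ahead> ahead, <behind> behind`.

Reachable from 261465f: {05092c4, 261465f, 46ae457, 54f9a1d, 590d72f, 8ecadc7, 923453d, c993130, d542287}.
Reachable from 923453d: {05092c4, 46ae457, 54f9a1d, 590d72f, 8ecadc7, 923453d, d542287}.
Only in 261465f's history (ahead): {261465f, c993130} — 2.
Only in 923453d's history (behind): {} — 0.

2 ahead, 0 behind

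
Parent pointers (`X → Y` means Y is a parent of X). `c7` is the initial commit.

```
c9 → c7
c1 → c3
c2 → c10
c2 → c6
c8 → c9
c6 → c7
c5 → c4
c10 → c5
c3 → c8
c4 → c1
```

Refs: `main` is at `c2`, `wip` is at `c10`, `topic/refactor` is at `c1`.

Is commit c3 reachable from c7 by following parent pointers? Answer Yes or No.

Ancestors of c7: {c7}.
c3 is not in that set, so it is not an ancestor of c7.

No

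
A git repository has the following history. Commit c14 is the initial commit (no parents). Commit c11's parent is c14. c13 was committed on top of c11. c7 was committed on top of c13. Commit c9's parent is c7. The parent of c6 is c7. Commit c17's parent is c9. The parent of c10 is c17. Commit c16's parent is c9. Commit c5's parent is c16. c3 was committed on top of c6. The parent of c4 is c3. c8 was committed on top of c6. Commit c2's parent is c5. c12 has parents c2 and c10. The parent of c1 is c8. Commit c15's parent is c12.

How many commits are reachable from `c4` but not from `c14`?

6

Reachable from c4: {c11, c13, c14, c3, c4, c6, c7}.
Reachable from c14: {c14}.
In c4's history but not c14's: {c11, c13, c3, c4, c6, c7} — 6 commits.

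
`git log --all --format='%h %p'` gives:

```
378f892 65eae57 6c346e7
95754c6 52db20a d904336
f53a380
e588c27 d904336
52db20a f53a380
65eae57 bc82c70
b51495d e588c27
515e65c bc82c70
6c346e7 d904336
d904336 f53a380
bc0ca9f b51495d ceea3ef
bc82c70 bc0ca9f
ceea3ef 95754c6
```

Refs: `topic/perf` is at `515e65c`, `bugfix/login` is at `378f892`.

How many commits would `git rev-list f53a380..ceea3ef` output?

4

Reachable from ceea3ef: {52db20a, 95754c6, ceea3ef, d904336, f53a380}.
Reachable from f53a380: {f53a380}.
In ceea3ef's history but not f53a380's: {52db20a, 95754c6, ceea3ef, d904336} — 4 commits.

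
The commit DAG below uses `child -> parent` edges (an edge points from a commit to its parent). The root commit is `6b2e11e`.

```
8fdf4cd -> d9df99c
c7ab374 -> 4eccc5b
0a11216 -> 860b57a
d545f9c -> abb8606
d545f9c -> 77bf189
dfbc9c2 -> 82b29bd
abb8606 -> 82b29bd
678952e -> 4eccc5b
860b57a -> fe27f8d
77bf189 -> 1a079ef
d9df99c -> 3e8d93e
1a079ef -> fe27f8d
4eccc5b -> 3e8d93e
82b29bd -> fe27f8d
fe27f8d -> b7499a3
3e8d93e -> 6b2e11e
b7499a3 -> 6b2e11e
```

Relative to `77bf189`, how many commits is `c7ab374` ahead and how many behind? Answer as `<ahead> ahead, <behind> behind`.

Reachable from c7ab374: {3e8d93e, 4eccc5b, 6b2e11e, c7ab374}.
Reachable from 77bf189: {1a079ef, 6b2e11e, 77bf189, b7499a3, fe27f8d}.
Only in c7ab374's history (ahead): {3e8d93e, 4eccc5b, c7ab374} — 3.
Only in 77bf189's history (behind): {1a079ef, 77bf189, b7499a3, fe27f8d} — 4.

3 ahead, 4 behind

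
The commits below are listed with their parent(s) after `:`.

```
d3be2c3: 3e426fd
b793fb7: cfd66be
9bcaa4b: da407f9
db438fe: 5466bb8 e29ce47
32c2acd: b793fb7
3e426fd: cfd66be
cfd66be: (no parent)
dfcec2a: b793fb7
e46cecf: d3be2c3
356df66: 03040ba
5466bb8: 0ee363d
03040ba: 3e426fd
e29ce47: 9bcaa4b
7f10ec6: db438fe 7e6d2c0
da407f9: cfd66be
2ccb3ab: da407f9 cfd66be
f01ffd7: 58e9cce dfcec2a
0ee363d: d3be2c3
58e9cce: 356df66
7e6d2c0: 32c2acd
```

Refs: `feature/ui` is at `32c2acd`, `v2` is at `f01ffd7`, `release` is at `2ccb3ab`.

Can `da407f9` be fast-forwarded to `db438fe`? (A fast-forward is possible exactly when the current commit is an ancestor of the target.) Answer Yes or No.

Yes

A fast-forward from da407f9 to db438fe is possible iff da407f9 is an ancestor of db438fe.
Ancestors of db438fe: {0ee363d, 3e426fd, 5466bb8, 9bcaa4b, cfd66be, d3be2c3, da407f9, db438fe, e29ce47}.
da407f9 is among them, so fast-forward is possible.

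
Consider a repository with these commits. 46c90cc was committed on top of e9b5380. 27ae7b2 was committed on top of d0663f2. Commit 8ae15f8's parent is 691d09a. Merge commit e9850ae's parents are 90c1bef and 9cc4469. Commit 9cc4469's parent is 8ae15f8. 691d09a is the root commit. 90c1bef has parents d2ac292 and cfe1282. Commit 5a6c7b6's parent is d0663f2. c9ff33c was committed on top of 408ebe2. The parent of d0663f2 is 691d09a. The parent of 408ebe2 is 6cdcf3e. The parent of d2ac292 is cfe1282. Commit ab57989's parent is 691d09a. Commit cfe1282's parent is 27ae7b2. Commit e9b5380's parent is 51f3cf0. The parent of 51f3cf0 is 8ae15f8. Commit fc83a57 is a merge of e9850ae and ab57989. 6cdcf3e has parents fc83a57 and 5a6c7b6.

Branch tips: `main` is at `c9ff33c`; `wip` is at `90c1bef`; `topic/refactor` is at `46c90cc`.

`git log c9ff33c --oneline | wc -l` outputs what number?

15

Walking parent pointers from c9ff33c: reachable set = {27ae7b2, 408ebe2, 5a6c7b6, 691d09a, 6cdcf3e, 8ae15f8, 90c1bef, 9cc4469, ab57989, c9ff33c, cfe1282, d0663f2, d2ac292, e9850ae, fc83a57}.
That is 15 commits.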